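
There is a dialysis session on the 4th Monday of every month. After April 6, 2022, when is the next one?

April 25, 2022

April 2022 starts on a Friday; its first Monday is the 4th, so the 4th Monday is the 25th — April 25, 2022.
April 25, 2022 is after April 6, 2022, so that is the next one.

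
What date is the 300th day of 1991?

January has 31 days (300 − 31 = 269 remain).
February has 28 days (269 − 28 = 241 remain).
March has 31 days (241 − 31 = 210 remain).
April has 30 days (210 − 30 = 180 remain).
May has 31 days (180 − 31 = 149 remain).
June has 30 days (149 − 30 = 119 remain).
July has 31 days (119 − 31 = 88 remain).
August has 31 days (88 − 31 = 57 remain).
September has 30 days (57 − 30 = 27 remain).
27 into October → October 27.

27 October 1991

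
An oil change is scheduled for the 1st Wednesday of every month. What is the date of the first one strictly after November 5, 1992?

November 1992 starts on a Sunday, so its 1st Wednesday is November 4, 1992 (3 days in).
That is not after November 5, 1992, so look at December 1992.
December 1992 starts on a Tuesday, so its 1st Wednesday is December 2, 1992 (1 day in).

December 2, 1992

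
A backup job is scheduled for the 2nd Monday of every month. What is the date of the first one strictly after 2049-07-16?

2049-08-09

July 2049 starts on a Thursday; its first Monday is the 5th, so the 2nd Monday is the 12th — 2049-07-12.
That is not after 2049-07-16, so look at August 2049.
August 2049 starts on a Sunday; its first Monday is the 2nd, so the 2nd Monday is the 9th — 2049-08-09.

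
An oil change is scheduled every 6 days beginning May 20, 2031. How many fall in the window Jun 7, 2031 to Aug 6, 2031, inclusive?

Occurrences land 6·i days after May 20, 2031 for i = 0, 1, 2, …
Jun 7, 2031 is 18 days after the start; 18 ÷ 6 = 3 remainder 0. First occurrence in the window: #4 on Jun 7, 2031 (3×6 = 18 days in).
Aug 6, 2031 is 78 days after the start; 78 ÷ 6 = 13 remainder 0. Last occurrence in the window: #14 on Aug 6, 2031.
Occurrences #4 through #14: 11 in total.

11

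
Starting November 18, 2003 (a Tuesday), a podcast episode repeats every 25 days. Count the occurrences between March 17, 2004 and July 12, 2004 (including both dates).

5

Occurrences land 25·i days after November 18, 2003 for i = 0, 1, 2, …
March 17, 2004 is 120 days after the start; 120 ÷ 25 = 4 remainder 20; since the remainder is 20, round up to i = 5. First occurrence in the window: #6 on March 22, 2004 (5×25 = 125 days in).
July 12, 2004 is 237 days after the start; 237 ÷ 25 = 9 remainder 12. Last occurrence in the window: #10 on June 30, 2004.
Occurrences #6 through #10: 5 in total.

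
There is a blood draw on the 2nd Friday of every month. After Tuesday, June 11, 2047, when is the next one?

June 2047 starts on a Saturday; its first Friday is the 7th, so the 2nd Friday is the 14th — June 14, 2047.
June 14, 2047 is after June 11, 2047, so that is the next one.

June 14, 2047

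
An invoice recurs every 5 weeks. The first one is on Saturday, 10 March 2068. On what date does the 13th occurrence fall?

The 13th occurrence is 12 intervals after the first: 12 × 35 = 420 days after 10 March 2068.
March has 31 days — 21 days to the end of March leaves 399.
April has 30 days (369 left).
May has 31 days (338 left).
June has 30 days (308 left).
July has 31 days (277 left).
August has 31 days (246 left).
September has 30 days (216 left).
October has 31 days (185 left).
November has 30 days (155 left).
December has 31 days (124 left).
January has 31 days (93 left).
February has 28 days (65 left).
March has 31 days (34 left).
April has 30 days (4 left).
4 days into May → 4 May 2069.

4 May 2069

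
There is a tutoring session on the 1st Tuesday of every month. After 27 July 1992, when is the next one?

July 1992 starts on a Wednesday, so its 1st Tuesday is 7 July 1992 (6 days in).
That is not after 27 July 1992, so look at August 1992.
August 1992 starts on a Saturday, so its 1st Tuesday is 4 August 1992 (3 days in).

4 August 1992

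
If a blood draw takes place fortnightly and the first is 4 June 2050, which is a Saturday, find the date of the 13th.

The 13th occurrence is 12 intervals after the first: 12 × 14 = 168 days after 4 June 2050.
June has 30 days — 26 days to the end of June leaves 142.
July has 31 days (111 left).
August has 31 days (80 left).
September has 30 days (50 left).
October has 31 days (19 left).
19 days into November → 19 November 2050.

19 November 2050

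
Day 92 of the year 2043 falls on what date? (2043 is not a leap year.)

2043-04-02

January has 31 days (92 − 31 = 61 remain).
February has 28 days (61 − 28 = 33 remain).
March has 31 days (33 − 31 = 2 remain).
2 into April → April 2.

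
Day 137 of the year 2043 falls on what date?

May 17, 2043

Jan has 31 days (137 − 31 = 106 remain).
Feb has 28 days (106 − 28 = 78 remain).
Mar has 31 days (78 − 31 = 47 remain).
Apr has 30 days (47 − 30 = 17 remain).
17 into May → May 17.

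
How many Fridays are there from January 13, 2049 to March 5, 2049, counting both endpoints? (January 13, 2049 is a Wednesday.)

January 13, 2049 is a Wednesday; the first Friday on or after it is January 15, 2049 (2 days later).
From January 15, 2049 to March 5, 2049: 16 + 28 + 5 = 49 days (rest of January, February, March).
49 ÷ 7 = 7 full weeks with remainder 0, so 7 more Fridays after the first → 8.

8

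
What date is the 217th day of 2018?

January has 31 days (217 − 31 = 186 remain).
February has 28 days (186 − 28 = 158 remain).
March has 31 days (158 − 31 = 127 remain).
April has 30 days (127 − 30 = 97 remain).
May has 31 days (97 − 31 = 66 remain).
June has 30 days (66 − 30 = 36 remain).
July has 31 days (36 − 31 = 5 remain).
5 into August → August 5.

5 August 2018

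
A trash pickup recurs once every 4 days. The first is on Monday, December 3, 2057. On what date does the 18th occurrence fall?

The 18th occurrence is 17 intervals after the first: 17 × 4 = 68 days after December 3, 2057.
December has 31 days — 28 days to the end of December leaves 40.
January has 31 days (9 left).
9 days into February → February 9, 2058.

February 9, 2058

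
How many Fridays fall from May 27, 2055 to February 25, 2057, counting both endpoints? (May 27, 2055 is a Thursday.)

92

May 27, 2055 is a Thursday; the first Friday on or after it is May 28, 2055 (1 day later).
From May 28, 2055 to February 25, 2057: 217 + 366 + 56 = 639 days (rest of 2055, 2056, to February 25, 2057 in 2057).
639 ÷ 7 = 91 full weeks with remainder 2, so 91 more Fridays after the first → 92.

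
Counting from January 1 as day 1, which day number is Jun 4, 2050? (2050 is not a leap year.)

Days in months before Jun: 31 + 28 + 31 + 30 + 31 = 151.
Plus 4 days into Jun → day 155.

155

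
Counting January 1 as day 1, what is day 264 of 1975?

January has 31 days (264 − 31 = 233 remain).
February has 28 days (233 − 28 = 205 remain).
March has 31 days (205 − 31 = 174 remain).
April has 30 days (174 − 30 = 144 remain).
May has 31 days (144 − 31 = 113 remain).
June has 30 days (113 − 30 = 83 remain).
July has 31 days (83 − 31 = 52 remain).
August has 31 days (52 − 31 = 21 remain).
21 into September → September 21.

September 21, 1975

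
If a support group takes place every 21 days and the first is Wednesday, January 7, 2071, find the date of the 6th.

The 6th occurrence is 5 intervals after the first: 5 × 21 = 105 days after January 7, 2071.
January has 31 days — 24 days to the end of January leaves 81.
February has 28 days (53 left).
March has 31 days (22 left).
22 days into April → April 22, 2071.

April 22, 2071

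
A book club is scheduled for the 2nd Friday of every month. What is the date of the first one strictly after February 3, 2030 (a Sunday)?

February 8, 2030

February 2030 starts on a Friday; its first Friday is the 1st, so the 2nd Friday is the 8th — February 8, 2030.
February 8, 2030 is after February 3, 2030, so that is the next one.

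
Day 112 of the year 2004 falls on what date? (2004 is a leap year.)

January has 31 days (112 − 31 = 81 remain).
February has 29 days (81 − 29 = 52 remain).
March has 31 days (52 − 31 = 21 remain).
21 into April → April 21.

2004-04-21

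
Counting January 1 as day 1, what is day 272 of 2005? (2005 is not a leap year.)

29 September 2005

January has 31 days (272 − 31 = 241 remain).
February has 28 days (241 − 28 = 213 remain).
March has 31 days (213 − 31 = 182 remain).
April has 30 days (182 − 30 = 152 remain).
May has 31 days (152 − 31 = 121 remain).
June has 30 days (121 − 30 = 91 remain).
July has 31 days (91 − 31 = 60 remain).
August has 31 days (60 − 31 = 29 remain).
29 into September → September 29.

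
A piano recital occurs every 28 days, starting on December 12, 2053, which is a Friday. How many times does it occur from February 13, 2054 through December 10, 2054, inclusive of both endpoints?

Occurrences land 28·i days after December 12, 2053 for i = 0, 1, 2, …
February 13, 2054 is 63 days after the start; 63 ÷ 28 = 2 remainder 7; since the remainder is 7, round up to i = 3. First occurrence in the window: #4 on March 6, 2054 (3×28 = 84 days in).
December 10, 2054 is 363 days after the start; 363 ÷ 28 = 12 remainder 27. Last occurrence in the window: #13 on November 13, 2054.
Occurrences #4 through #13: 10 in total.

10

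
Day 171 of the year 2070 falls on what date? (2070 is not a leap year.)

January has 31 days (171 − 31 = 140 remain).
February has 28 days (140 − 28 = 112 remain).
March has 31 days (112 − 31 = 81 remain).
April has 30 days (81 − 30 = 51 remain).
May has 31 days (51 − 31 = 20 remain).
20 into June → June 20.

20 June 2070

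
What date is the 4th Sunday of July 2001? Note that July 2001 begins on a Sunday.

July 2001 begins on a Sunday, so the first Sunday is July 1.
The 4th Sunday is 3 weeks later: 1 + 21 = 22.

2001-07-22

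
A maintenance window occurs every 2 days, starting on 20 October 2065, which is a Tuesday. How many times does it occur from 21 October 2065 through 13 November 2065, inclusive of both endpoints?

Occurrences land 2·i days after 20 October 2065 for i = 0, 1, 2, …
21 October 2065 is 1 day after the start; 1 ÷ 2 = 0 remainder 1; since the remainder is 1, round up to i = 1. First occurrence in the window: #2 on 22 October 2065 (1×2 = 2 days in).
13 November 2065 is 24 days after the start; 24 ÷ 2 = 12 remainder 0. Last occurrence in the window: #13 on 13 November 2065.
Occurrences #2 through #13: 12 in total.

12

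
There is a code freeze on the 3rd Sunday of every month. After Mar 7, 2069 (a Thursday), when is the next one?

Mar 2069 starts on a Friday; its first Sunday is the 3rd, so the 3rd Sunday is the 17th — Mar 17, 2069.
Mar 17, 2069 is after Mar 7, 2069, so that is the next one.

Mar 17, 2069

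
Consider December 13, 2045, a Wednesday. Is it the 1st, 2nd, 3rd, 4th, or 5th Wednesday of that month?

Day 13 falls in week ⌈13/7⌉ of the month.
Days 1–7 hold the 1st Wednesday, 8–14 the 2nd, 15–21 the 3rd, 22–28 the 4th, 29–31 the 5th.
13 is in the range for the 2nd.

2nd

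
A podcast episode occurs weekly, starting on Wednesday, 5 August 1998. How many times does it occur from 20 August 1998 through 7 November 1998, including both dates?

Occurrences land 7·i days after 5 August 1998 for i = 0, 1, 2, …
20 August 1998 is 15 days after the start; 15 ÷ 7 = 2 remainder 1; since the remainder is 1, round up to i = 3. First occurrence in the window: #4 on 26 August 1998 (3×7 = 21 days in).
7 November 1998 is 94 days after the start; 94 ÷ 7 = 13 remainder 3. Last occurrence in the window: #14 on 4 November 1998.
Occurrences #4 through #14: 11 in total.

11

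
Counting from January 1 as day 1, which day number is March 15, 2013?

74

Days in months before March: 31 + 28 = 59.
Plus 15 days into March → day 74.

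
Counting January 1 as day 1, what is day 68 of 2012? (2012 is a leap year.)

January has 31 days (68 − 31 = 37 remain).
February has 29 days (37 − 29 = 8 remain).
8 into March → March 8.

8 March 2012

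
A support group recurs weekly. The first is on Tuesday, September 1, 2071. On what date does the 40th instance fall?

May 31, 2072

The 40th occurrence is 39 intervals after the first: 39 × 7 = 273 days after September 1, 2071.
September has 30 days — 29 days to the end of September leaves 244.
October has 31 days (213 left).
November has 30 days (183 left).
December has 31 days (152 left).
January has 31 days (121 left).
February has 29 days (92 left).
March has 31 days (61 left).
April has 30 days (31 left).
31 days into May → May 31, 2072.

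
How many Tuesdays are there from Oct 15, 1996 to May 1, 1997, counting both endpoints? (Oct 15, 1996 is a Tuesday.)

Oct 15, 1996 is a Tuesday; the first Tuesday on or after it is Oct 15, 1996.
From Oct 15, 1996 to May 1, 1997: 16 + 30 + 31 + 31 + 28 + 31 + 30 + 1 = 198 days (rest of Oct, Nov, Dec, Jan, Feb, Mar, Apr, May).
198 ÷ 7 = 28 full weeks with remainder 2, so 28 more Tuesdays after the first → 29.

29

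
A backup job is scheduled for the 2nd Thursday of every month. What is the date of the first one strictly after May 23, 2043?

June 11, 2043

May 2043 starts on a Friday; its first Thursday is the 7th, so the 2nd Thursday is the 14th — May 14, 2043.
That is not after May 23, 2043, so look at June 2043.
June 2043 starts on a Monday; its first Thursday is the 4th, so the 2nd Thursday is the 11th — June 11, 2043.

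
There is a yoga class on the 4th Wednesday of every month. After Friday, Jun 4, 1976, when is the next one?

Jun 23, 1976

Jun 1976 starts on a Tuesday; its first Wednesday is the 2nd, so the 4th Wednesday is the 23rd — Jun 23, 1976.
Jun 23, 1976 is after Jun 4, 1976, so that is the next one.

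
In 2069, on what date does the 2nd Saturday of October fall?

The first Saturday of October 2069 is October 5.
The 2nd Saturday is 1 weeks later: 5 + 7 = 12.

October 12, 2069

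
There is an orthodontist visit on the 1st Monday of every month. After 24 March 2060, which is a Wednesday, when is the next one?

March 2060 starts on a Monday, so its 1st Monday is 1 March 2060.
That is not after 24 March 2060, so look at April 2060.
April 2060 starts on a Thursday, so its 1st Monday is 5 April 2060 (4 days in).

5 April 2060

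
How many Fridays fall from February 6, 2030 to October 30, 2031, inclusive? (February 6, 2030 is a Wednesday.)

90

February 6, 2030 is a Wednesday; the first Friday on or after it is February 8, 2030 (2 days later).
From February 8, 2030 to October 30, 2031: 326 + 303 = 629 days (rest of 2030, to October 30, 2031 in 2031).
629 ÷ 7 = 89 full weeks with remainder 6, so 89 more Fridays after the first → 90.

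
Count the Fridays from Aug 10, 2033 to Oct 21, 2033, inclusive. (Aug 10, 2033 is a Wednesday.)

11

Aug 10, 2033 is a Wednesday; the first Friday on or after it is Aug 12, 2033 (2 days later).
From Aug 12, 2033 to Oct 21, 2033: 19 + 30 + 21 = 70 days (rest of Aug, Sep, Oct).
70 ÷ 7 = 10 full weeks with remainder 0, so 10 more Fridays after the first → 11.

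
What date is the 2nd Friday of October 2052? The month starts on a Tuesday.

October 2052 begins on a Tuesday, so the first Friday is October 4 (3 days later).
The 2nd Friday is 1 weeks later: 4 + 7 = 11.

11 October 2052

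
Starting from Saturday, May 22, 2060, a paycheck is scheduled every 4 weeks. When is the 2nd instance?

Jun 19, 2060

The 2nd occurrence is 1 interval after the first: 1 × 28 = 28 days after May 22, 2060.
May has 31 days — 9 days to the end of May leaves 19.
19 days into Jun → Jun 19, 2060.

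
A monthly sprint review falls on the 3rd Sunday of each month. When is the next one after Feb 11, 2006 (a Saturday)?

Feb 19, 2006

Feb 2006 starts on a Wednesday; its first Sunday is the 5th, so the 3rd Sunday is the 19th — Feb 19, 2006.
Feb 19, 2006 is after Feb 11, 2006, so that is the next one.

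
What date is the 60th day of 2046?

Mar 1, 2046

Jan has 31 days (60 − 31 = 29 remain).
Feb has 28 days (29 − 28 = 1 remain).
1 into Mar → Mar 1.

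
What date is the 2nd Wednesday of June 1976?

1976-06-09

The first Wednesday of June 1976 is June 2.
The 2nd Wednesday is 1 weeks later: 2 + 7 = 9.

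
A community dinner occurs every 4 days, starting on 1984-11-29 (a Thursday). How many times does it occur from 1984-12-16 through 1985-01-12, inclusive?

7

Occurrences land 4·i days after 1984-11-29 for i = 0, 1, 2, …
1984-12-16 is 17 days after the start; 17 ÷ 4 = 4 remainder 1; since the remainder is 1, round up to i = 5. First occurrence in the window: #6 on 1984-12-19 (5×4 = 20 days in).
1985-01-12 is 44 days after the start; 44 ÷ 4 = 11 remainder 0. Last occurrence in the window: #12 on 1985-01-12.
Occurrences #6 through #12: 7 in total.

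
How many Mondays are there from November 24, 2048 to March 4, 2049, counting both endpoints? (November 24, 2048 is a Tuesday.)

November 24, 2048 is a Tuesday; the first Monday on or after it is November 30, 2048 (6 days later).
From November 30, 2048 to March 4, 2049: 0 + 31 + 31 + 28 + 4 = 94 days (rest of November, December, January, February, March).
94 ÷ 7 = 13 full weeks with remainder 3, so 13 more Mondays after the first → 14.

14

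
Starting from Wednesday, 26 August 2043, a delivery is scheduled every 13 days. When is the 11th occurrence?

3 January 2044

The 11th occurrence is 10 intervals after the first: 10 × 13 = 130 days after 26 August 2043.
August has 31 days — 5 days to the end of August leaves 125.
September has 30 days (95 left).
October has 31 days (64 left).
November has 30 days (34 left).
December has 31 days (3 left).
3 days into January → 3 January 2044.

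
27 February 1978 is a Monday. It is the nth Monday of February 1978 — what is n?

Day 27 falls in week ⌈27/7⌉ of the month.
Days 1–7 hold the 1st Monday, 8–14 the 2nd, 15–21 the 3rd, 22–28 the 4th, 29–31 the 5th.
27 is in the range for the 4th.

4th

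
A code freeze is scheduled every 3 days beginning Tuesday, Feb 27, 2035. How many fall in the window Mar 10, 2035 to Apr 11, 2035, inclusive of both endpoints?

Occurrences land 3·i days after Feb 27, 2035 for i = 0, 1, 2, …
Mar 10, 2035 is 11 days after the start; 11 ÷ 3 = 3 remainder 2; since the remainder is 2, round up to i = 4. First occurrence in the window: #5 on Mar 11, 2035 (4×3 = 12 days in).
Apr 11, 2035 is 43 days after the start; 43 ÷ 3 = 14 remainder 1. Last occurrence in the window: #15 on Apr 10, 2035.
Occurrences #5 through #15: 11 in total.

11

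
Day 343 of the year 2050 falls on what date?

January has 31 days (343 − 31 = 312 remain).
February has 28 days (312 − 28 = 284 remain).
March has 31 days (284 − 31 = 253 remain).
April has 30 days (253 − 30 = 223 remain).
May has 31 days (223 − 31 = 192 remain).
June has 30 days (192 − 30 = 162 remain).
July has 31 days (162 − 31 = 131 remain).
August has 31 days (131 − 31 = 100 remain).
September has 30 days (100 − 30 = 70 remain).
October has 31 days (70 − 31 = 39 remain).
November has 30 days (39 − 30 = 9 remain).
9 into December → December 9.

December 9, 2050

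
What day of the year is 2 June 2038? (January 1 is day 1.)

153

Days in months before June: 31 + 28 + 31 + 30 + 31 = 151.
Plus 2 days into June → day 153.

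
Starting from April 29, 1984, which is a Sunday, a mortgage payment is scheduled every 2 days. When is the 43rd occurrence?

July 22, 1984

The 43rd occurrence is 42 intervals after the first: 42 × 2 = 84 days after April 29, 1984.
April has 30 days — 1 day to the end of April leaves 83.
May has 31 days (52 left).
June has 30 days (22 left).
22 days into July → July 22, 1984.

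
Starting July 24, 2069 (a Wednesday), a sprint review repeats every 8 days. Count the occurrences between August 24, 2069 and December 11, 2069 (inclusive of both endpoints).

Occurrences land 8·i days after July 24, 2069 for i = 0, 1, 2, …
August 24, 2069 is 31 days after the start; 31 ÷ 8 = 3 remainder 7; since the remainder is 7, round up to i = 4. First occurrence in the window: #5 on August 25, 2069 (4×8 = 32 days in).
December 11, 2069 is 140 days after the start; 140 ÷ 8 = 17 remainder 4. Last occurrence in the window: #18 on December 7, 2069.
Occurrences #5 through #18: 14 in total.

14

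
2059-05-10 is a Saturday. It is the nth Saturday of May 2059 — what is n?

Day 10 falls in week ⌈10/7⌉ of the month.
Days 1–7 hold the 1st Saturday, 8–14 the 2nd, 15–21 the 3rd, 22–28 the 4th, 29–31 the 5th.
10 is in the range for the 2nd.

2nd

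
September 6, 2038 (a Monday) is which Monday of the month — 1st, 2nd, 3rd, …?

1st

Day 6 falls in week ⌈6/7⌉ of the month.
Days 1–7 hold the 1st Monday, 8–14 the 2nd, 15–21 the 3rd, 22–28 the 4th, 29–31 the 5th.
6 is in the range for the 1st.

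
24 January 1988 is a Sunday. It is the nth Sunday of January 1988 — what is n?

4th

Day 24 falls in week ⌈24/7⌉ of the month.
Days 1–7 hold the 1st Sunday, 8–14 the 2nd, 15–21 the 3rd, 22–28 the 4th, 29–31 the 5th.
24 is in the range for the 4th.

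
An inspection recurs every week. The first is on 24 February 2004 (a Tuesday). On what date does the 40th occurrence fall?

The 40th occurrence is 39 intervals after the first: 39 × 7 = 273 days after 24 February 2004.
February has 29 days — 5 days to the end of February leaves 268.
March has 31 days (237 left).
April has 30 days (207 left).
May has 31 days (176 left).
June has 30 days (146 left).
July has 31 days (115 left).
August has 31 days (84 left).
September has 30 days (54 left).
October has 31 days (23 left).
23 days into November → 23 November 2004.

23 November 2004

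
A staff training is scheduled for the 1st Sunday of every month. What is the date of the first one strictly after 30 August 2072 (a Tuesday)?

August 2072 starts on a Monday, so its 1st Sunday is 7 August 2072 (6 days in).
That is not after 30 August 2072, so look at September 2072.
September 2072 starts on a Thursday, so its 1st Sunday is 4 September 2072 (3 days in).

4 September 2072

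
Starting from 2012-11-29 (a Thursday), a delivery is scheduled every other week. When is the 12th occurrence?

2013-05-02

The 12th occurrence is 11 intervals after the first: 11 × 14 = 154 days after 2012-11-29.
November has 30 days — 1 day to the end of November leaves 153.
December has 31 days (122 left).
January has 31 days (91 left).
February has 28 days (63 left).
March has 31 days (32 left).
April has 30 days (2 left).
2 days into May → 2013-05-02.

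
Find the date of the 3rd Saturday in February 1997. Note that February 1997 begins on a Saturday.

February 1997 begins on a Saturday, so the first Saturday is February 1.
The 3rd Saturday is 2 weeks later: 1 + 14 = 15.

February 15, 1997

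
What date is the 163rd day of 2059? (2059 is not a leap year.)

January has 31 days (163 − 31 = 132 remain).
February has 28 days (132 − 28 = 104 remain).
March has 31 days (104 − 31 = 73 remain).
April has 30 days (73 − 30 = 43 remain).
May has 31 days (43 − 31 = 12 remain).
12 into June → June 12.

June 12, 2059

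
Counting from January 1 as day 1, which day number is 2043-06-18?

169

Days in months before June: 31 + 28 + 31 + 30 + 31 = 151.
Plus 18 days into June → day 169.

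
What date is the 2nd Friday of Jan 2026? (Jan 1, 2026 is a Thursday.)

Jan 9, 2026

Jan 2026 begins on a Thursday, so the first Friday is Jan 2 (1 day later).
The 2nd Friday is 1 weeks later: 2 + 7 = 9.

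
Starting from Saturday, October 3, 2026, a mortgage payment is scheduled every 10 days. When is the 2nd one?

The 2nd occurrence is 1 interval after the first: 1 × 10 = 10 days after October 3, 2026.
10 days later is October 13, 2026.

October 13, 2026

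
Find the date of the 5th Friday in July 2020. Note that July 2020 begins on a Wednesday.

31 July 2020

July 2020 begins on a Wednesday, so the first Friday is July 3 (2 days later).
The 5th Friday is 4 weeks later: 3 + 28 = 31.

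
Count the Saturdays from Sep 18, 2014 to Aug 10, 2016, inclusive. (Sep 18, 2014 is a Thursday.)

99

Sep 18, 2014 is a Thursday; the first Saturday on or after it is Sep 20, 2014 (2 days later).
From Sep 20, 2014 to Aug 10, 2016: 102 + 365 + 223 = 690 days (rest of 2014, 2015, to Aug 10, 2016 in 2016).
690 ÷ 7 = 98 full weeks with remainder 4, so 98 more Saturdays after the first → 99.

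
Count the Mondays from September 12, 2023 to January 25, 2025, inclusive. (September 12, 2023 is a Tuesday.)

71

September 12, 2023 is a Tuesday; the first Monday on or after it is September 18, 2023 (6 days later).
From September 18, 2023 to January 25, 2025: 104 + 366 + 25 = 495 days (rest of 2023, 2024, to January 25, 2025 in 2025).
495 ÷ 7 = 70 full weeks with remainder 5, so 70 more Mondays after the first → 71.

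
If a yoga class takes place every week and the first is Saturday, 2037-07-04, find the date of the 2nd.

The 2nd occurrence is 1 interval after the first: 1 × 7 = 7 days after 2037-07-04.
7 days later is 2037-07-11.

2037-07-11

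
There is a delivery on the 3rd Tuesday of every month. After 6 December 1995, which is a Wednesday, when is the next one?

December 1995 starts on a Friday; its first Tuesday is the 5th, so the 3rd Tuesday is the 19th — 19 December 1995.
19 December 1995 is after 6 December 1995, so that is the next one.

19 December 1995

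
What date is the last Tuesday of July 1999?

27 July 1999

The first Tuesday of July 1999 is July 6.
July 1999 has 31 days. Adding weeks: 6, 13, 20, 27 — the last one ≤ 31 is the 27th.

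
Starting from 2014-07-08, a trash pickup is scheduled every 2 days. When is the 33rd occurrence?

The 33rd occurrence is 32 intervals after the first: 32 × 2 = 64 days after 2014-07-08.
July has 31 days — 23 days to the end of July leaves 41.
August has 31 days (10 left).
10 days into September → 2014-09-10.

2014-09-10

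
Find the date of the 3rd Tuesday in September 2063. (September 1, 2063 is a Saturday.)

September 18, 2063

September 2063 begins on a Saturday, so the first Tuesday is September 4 (3 days later).
The 3rd Tuesday is 2 weeks later: 4 + 14 = 18.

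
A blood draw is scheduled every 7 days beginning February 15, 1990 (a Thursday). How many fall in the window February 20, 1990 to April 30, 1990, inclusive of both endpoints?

Occurrences land 7·i days after February 15, 1990 for i = 0, 1, 2, …
February 20, 1990 is 5 days after the start; 5 ÷ 7 = 0 remainder 5; since the remainder is 5, round up to i = 1. First occurrence in the window: #2 on February 22, 1990 (1×7 = 7 days in).
April 30, 1990 is 74 days after the start; 74 ÷ 7 = 10 remainder 4. Last occurrence in the window: #11 on April 26, 1990.
Occurrences #2 through #11: 10 in total.

10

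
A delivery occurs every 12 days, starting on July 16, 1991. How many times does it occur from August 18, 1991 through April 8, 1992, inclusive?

Occurrences land 12·i days after July 16, 1991 for i = 0, 1, 2, …
August 18, 1991 is 33 days after the start; 33 ÷ 12 = 2 remainder 9; since the remainder is 9, round up to i = 3. First occurrence in the window: #4 on August 21, 1991 (3×12 = 36 days in).
April 8, 1992 is 267 days after the start; 267 ÷ 12 = 22 remainder 3. Last occurrence in the window: #23 on April 5, 1992.
Occurrences #4 through #23: 20 in total.

20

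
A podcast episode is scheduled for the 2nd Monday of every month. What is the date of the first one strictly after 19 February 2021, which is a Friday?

February 2021 starts on a Monday; its first Monday is the 1st, so the 2nd Monday is the 8th — 8 February 2021.
That is not after 19 February 2021, so look at March 2021.
March 2021 starts on a Monday; its first Monday is the 1st, so the 2nd Monday is the 8th — 8 March 2021.

8 March 2021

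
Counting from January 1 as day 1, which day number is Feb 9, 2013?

Days in months before Feb: 31 = 31.
Plus 9 days into Feb → day 40.

40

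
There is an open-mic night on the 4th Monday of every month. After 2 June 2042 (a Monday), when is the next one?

June 2042 starts on a Sunday; its first Monday is the 2nd, so the 4th Monday is the 23rd — 23 June 2042.
23 June 2042 is after 2 June 2042, so that is the next one.

23 June 2042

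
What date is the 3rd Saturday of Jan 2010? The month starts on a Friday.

Jan 16, 2010

Jan 2010 begins on a Friday, so the first Saturday is Jan 2 (1 day later).
The 3rd Saturday is 2 weeks later: 2 + 14 = 16.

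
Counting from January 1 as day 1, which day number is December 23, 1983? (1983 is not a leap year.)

357

Days in months before December: 31 + 28 + 31 + 30 + 31 + 30 + 31 + 31 + 30 + 31 + 30 = 334.
Plus 23 days into December → day 357.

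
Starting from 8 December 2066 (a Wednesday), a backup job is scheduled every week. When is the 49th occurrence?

9 November 2067

The 49th occurrence is 48 intervals after the first: 48 × 7 = 336 days after 8 December 2066.
December has 31 days — 23 days to the end of December leaves 313.
January has 31 days (282 left).
February has 28 days (254 left).
March has 31 days (223 left).
April has 30 days (193 left).
May has 31 days (162 left).
June has 30 days (132 left).
July has 31 days (101 left).
August has 31 days (70 left).
September has 30 days (40 left).
October has 31 days (9 left).
9 days into November → 9 November 2067.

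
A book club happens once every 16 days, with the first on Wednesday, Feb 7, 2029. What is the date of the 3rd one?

The 3rd occurrence is 2 intervals after the first: 2 × 16 = 32 days after Feb 7, 2029.
Feb has 28 days — 21 days to the end of Feb leaves 11.
11 days into Mar → Mar 11, 2029.

Mar 11, 2029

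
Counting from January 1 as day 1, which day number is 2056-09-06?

Days in months before September: 31 + 29 + 31 + 30 + 31 + 30 + 31 + 31 = 244.
Plus 6 days into September → day 250.

250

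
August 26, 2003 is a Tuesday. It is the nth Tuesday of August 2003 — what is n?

Day 26 falls in week ⌈26/7⌉ of the month.
Days 1–7 hold the 1st Tuesday, 8–14 the 2nd, 15–21 the 3rd, 22–28 the 4th, 29–31 the 5th.
26 is in the range for the 4th.

4th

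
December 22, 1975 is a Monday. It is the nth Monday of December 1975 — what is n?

4th

Day 22 falls in week ⌈22/7⌉ of the month.
Days 1–7 hold the 1st Monday, 8–14 the 2nd, 15–21 the 3rd, 22–28 the 4th, 29–31 the 5th.
22 is in the range for the 4th.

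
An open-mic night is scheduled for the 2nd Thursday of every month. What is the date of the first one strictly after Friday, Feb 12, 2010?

Feb 2010 starts on a Monday; its first Thursday is the 4th, so the 2nd Thursday is the 11th — Feb 11, 2010.
That is not after Feb 12, 2010, so look at Mar 2010.
Mar 2010 starts on a Monday; its first Thursday is the 4th, so the 2nd Thursday is the 11th — Mar 11, 2010.

Mar 11, 2010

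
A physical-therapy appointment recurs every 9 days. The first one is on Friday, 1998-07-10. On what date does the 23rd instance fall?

1999-01-24

The 23rd occurrence is 22 intervals after the first: 22 × 9 = 198 days after 1998-07-10.
July has 31 days — 21 days to the end of July leaves 177.
August has 31 days (146 left).
September has 30 days (116 left).
October has 31 days (85 left).
November has 30 days (55 left).
December has 31 days (24 left).
24 days into January → 1999-01-24.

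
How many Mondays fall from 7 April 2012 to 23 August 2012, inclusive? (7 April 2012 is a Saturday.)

20

7 April 2012 is a Saturday; the first Monday on or after it is 9 April 2012 (2 days later).
From 9 April 2012 to 23 August 2012: 21 + 31 + 30 + 31 + 23 = 136 days (rest of April, May, June, July, August).
136 ÷ 7 = 19 full weeks with remainder 3, so 19 more Mondays after the first → 20.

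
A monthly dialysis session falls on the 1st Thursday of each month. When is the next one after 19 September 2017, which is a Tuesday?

September 2017 starts on a Friday, so its 1st Thursday is 7 September 2017 (6 days in).
That is not after 19 September 2017, so look at October 2017.
October 2017 starts on a Sunday, so its 1st Thursday is 5 October 2017 (4 days in).

5 October 2017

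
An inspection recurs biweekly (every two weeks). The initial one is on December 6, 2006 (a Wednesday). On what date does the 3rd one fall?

The 3rd occurrence is 2 intervals after the first: 2 × 14 = 28 days after December 6, 2006.
December has 31 days — 25 days to the end of December leaves 3.
3 days into January → January 3, 2007.

January 3, 2007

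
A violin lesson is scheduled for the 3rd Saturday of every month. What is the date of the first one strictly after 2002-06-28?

June 2002 starts on a Saturday; its first Saturday is the 1st, so the 3rd Saturday is the 15th — 2002-06-15.
That is not after 2002-06-28, so look at July 2002.
July 2002 starts on a Monday; its first Saturday is the 6th, so the 3rd Saturday is the 20th — 2002-07-20.

2002-07-20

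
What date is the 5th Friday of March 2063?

30 March 2063

March 2063 begins on a Thursday, so the first Friday is March 2 (1 day later).
The 5th Friday is 4 weeks later: 2 + 28 = 30.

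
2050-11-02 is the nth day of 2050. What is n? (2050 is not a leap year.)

Days in months before November: 31 + 28 + 31 + 30 + 31 + 30 + 31 + 31 + 30 + 31 = 304.
Plus 2 days into November → day 306.

306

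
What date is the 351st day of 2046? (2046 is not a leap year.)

January has 31 days (351 − 31 = 320 remain).
February has 28 days (320 − 28 = 292 remain).
March has 31 days (292 − 31 = 261 remain).
April has 30 days (261 − 30 = 231 remain).
May has 31 days (231 − 31 = 200 remain).
June has 30 days (200 − 30 = 170 remain).
July has 31 days (170 − 31 = 139 remain).
August has 31 days (139 − 31 = 108 remain).
September has 30 days (108 − 30 = 78 remain).
October has 31 days (78 − 31 = 47 remain).
November has 30 days (47 − 30 = 17 remain).
17 into December → December 17.

December 17, 2046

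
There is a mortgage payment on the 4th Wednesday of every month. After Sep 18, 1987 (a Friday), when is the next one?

Sep 1987 starts on a Tuesday; its first Wednesday is the 2nd, so the 4th Wednesday is the 23rd — Sep 23, 1987.
Sep 23, 1987 is after Sep 18, 1987, so that is the next one.

Sep 23, 1987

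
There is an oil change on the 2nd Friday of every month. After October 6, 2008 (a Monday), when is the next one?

October 2008 starts on a Wednesday; its first Friday is the 3rd, so the 2nd Friday is the 10th — October 10, 2008.
October 10, 2008 is after October 6, 2008, so that is the next one.

October 10, 2008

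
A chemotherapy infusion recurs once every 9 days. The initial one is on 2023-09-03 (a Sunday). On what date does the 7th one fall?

The 7th occurrence is 6 intervals after the first: 6 × 9 = 54 days after 2023-09-03.
September has 30 days — 27 days to the end of September leaves 27.
27 days into October → 2023-10-27.

2023-10-27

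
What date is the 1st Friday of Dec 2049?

Dec 2049 begins on a Wednesday, so the first Friday is Dec 3 (2 days later).

Dec 3, 2049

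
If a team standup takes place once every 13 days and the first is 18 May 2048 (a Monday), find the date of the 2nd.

The 2nd occurrence is 1 interval after the first: 1 × 13 = 13 days after 18 May 2048.
13 days later is 31 May 2048.

31 May 2048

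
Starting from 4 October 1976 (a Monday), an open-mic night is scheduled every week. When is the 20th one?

14 February 1977

The 20th occurrence is 19 intervals after the first: 19 × 7 = 133 days after 4 October 1976.
October has 31 days — 27 days to the end of October leaves 106.
November has 30 days (76 left).
December has 31 days (45 left).
January has 31 days (14 left).
14 days into February → 14 February 1977.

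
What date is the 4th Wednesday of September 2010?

September 2010 begins on a Wednesday, so the first Wednesday is September 1.
The 4th Wednesday is 3 weeks later: 1 + 21 = 22.

2010-09-22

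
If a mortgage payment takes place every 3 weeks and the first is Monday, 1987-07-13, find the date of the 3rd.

The 3rd occurrence is 2 intervals after the first: 2 × 21 = 42 days after 1987-07-13.
July has 31 days — 18 days to the end of July leaves 24.
24 days into August → 1987-08-24.

1987-08-24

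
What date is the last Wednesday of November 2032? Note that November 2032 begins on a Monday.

2032-11-24

November 2032 begins on a Monday, so the first Wednesday is November 3 (2 days later).
November 2032 has 30 days. Adding weeks: 3, 10, 17, 24 — the last one ≤ 30 is the 24th.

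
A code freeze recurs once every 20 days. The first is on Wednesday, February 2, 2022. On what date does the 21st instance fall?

The 21st occurrence is 20 intervals after the first: 20 × 20 = 400 days after February 2, 2022.
February has 28 days — 26 days to the end of February leaves 374.
March has 31 days (343 left).
April has 30 days (313 left).
May has 31 days (282 left).
June has 30 days (252 left).
July has 31 days (221 left).
August has 31 days (190 left).
September has 30 days (160 left).
October has 31 days (129 left).
November has 30 days (99 left).
December has 31 days (68 left).
January has 31 days (37 left).
February has 28 days (9 left).
9 days into March → March 9, 2023.

March 9, 2023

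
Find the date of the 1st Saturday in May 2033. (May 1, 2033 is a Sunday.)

2033-05-07

May 2033 begins on a Sunday, so the first Saturday is May 7 (6 days later).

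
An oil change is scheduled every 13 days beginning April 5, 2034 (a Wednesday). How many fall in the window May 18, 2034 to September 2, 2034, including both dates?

Occurrences land 13·i days after April 5, 2034 for i = 0, 1, 2, …
May 18, 2034 is 43 days after the start; 43 ÷ 13 = 3 remainder 4; since the remainder is 4, round up to i = 4. First occurrence in the window: #5 on May 27, 2034 (4×13 = 52 days in).
September 2, 2034 is 150 days after the start; 150 ÷ 13 = 11 remainder 7. Last occurrence in the window: #12 on August 26, 2034.
Occurrences #5 through #12: 8 in total.

8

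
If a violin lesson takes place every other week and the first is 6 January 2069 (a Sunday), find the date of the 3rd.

3 February 2069

The 3rd occurrence is 2 intervals after the first: 2 × 14 = 28 days after 6 January 2069.
January has 31 days — 25 days to the end of January leaves 3.
3 days into February → 3 February 2069.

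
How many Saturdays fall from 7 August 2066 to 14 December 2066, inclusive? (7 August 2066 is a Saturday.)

7 August 2066 is a Saturday; the first Saturday on or after it is 7 August 2066.
From 7 August 2066 to 14 December 2066: 24 + 30 + 31 + 30 + 14 = 129 days (rest of August, September, October, November, December).
129 ÷ 7 = 18 full weeks with remainder 3, so 18 more Saturdays after the first → 19.

19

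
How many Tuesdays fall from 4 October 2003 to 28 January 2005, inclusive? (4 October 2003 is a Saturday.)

4 October 2003 is a Saturday; the first Tuesday on or after it is 7 October 2003 (3 days later).
From 7 October 2003 to 28 January 2005: 85 + 366 + 28 = 479 days (rest of 2003, 2004, to 28 January 2005 in 2005).
479 ÷ 7 = 68 full weeks with remainder 3, so 68 more Tuesdays after the first → 69.

69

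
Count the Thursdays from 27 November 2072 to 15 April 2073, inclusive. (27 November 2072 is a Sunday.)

20

27 November 2072 is a Sunday; the first Thursday on or after it is 1 December 2072 (4 days later).
From 1 December 2072 to 15 April 2073: 30 + 31 + 28 + 31 + 15 = 135 days (rest of December, January, February, March, April).
135 ÷ 7 = 19 full weeks with remainder 2, so 19 more Thursdays after the first → 20.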